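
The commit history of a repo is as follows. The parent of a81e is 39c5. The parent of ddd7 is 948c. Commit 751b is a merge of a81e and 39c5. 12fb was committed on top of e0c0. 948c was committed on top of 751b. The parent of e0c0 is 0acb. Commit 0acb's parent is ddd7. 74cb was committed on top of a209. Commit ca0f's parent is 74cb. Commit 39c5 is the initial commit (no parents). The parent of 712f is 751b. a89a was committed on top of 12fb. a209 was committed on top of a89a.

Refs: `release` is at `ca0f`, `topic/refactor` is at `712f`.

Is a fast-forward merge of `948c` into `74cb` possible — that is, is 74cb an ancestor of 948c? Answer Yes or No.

A fast-forward from 74cb to 948c is possible iff 74cb is an ancestor of 948c.
Ancestors of 948c: {39c5, 751b, 948c, a81e}.
74cb is not among them, so fast-forward is not possible.

No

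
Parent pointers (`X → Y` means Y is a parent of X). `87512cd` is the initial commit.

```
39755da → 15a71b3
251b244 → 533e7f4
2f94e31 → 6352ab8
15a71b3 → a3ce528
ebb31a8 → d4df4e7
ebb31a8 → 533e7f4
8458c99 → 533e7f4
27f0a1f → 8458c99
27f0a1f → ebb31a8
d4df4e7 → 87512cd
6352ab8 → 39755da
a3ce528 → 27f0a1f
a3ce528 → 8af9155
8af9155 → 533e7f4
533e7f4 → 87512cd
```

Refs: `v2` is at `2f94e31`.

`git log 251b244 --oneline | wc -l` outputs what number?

3

Walking parent pointers from 251b244: reachable set = {251b244, 533e7f4, 87512cd}.
That is 3 commits.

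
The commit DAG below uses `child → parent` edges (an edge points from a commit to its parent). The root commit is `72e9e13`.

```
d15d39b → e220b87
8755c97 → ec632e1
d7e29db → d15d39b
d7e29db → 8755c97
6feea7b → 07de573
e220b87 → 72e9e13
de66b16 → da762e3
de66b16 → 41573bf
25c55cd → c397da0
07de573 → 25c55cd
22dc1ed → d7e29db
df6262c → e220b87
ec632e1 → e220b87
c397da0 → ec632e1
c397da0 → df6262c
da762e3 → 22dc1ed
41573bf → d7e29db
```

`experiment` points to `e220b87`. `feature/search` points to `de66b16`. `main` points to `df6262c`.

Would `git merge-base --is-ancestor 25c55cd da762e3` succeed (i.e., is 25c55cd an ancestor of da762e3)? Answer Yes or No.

Ancestors of da762e3: {22dc1ed, 72e9e13, 8755c97, d15d39b, d7e29db, da762e3, e220b87, ec632e1}.
25c55cd is not in that set, so it is not an ancestor of da762e3.

No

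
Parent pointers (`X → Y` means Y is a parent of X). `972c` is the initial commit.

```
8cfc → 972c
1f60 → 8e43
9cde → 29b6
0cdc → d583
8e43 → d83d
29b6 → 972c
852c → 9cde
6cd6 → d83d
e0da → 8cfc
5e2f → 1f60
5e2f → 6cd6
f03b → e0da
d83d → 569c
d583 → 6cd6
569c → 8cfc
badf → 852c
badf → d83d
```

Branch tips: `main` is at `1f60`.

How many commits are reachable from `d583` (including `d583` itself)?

6

Walking parent pointers from d583: reachable set = {569c, 6cd6, 8cfc, 972c, d583, d83d}.
That is 6 commits.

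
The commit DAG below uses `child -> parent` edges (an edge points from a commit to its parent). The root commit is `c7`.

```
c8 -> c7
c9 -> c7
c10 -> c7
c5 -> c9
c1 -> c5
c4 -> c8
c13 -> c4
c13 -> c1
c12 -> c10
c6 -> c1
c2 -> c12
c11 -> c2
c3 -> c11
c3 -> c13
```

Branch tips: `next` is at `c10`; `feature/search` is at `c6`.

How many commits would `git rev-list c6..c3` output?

8

Reachable from c3: {c1, c10, c11, c12, c13, c2, c3, c4, c5, c7, c8, c9}.
Reachable from c6: {c1, c5, c6, c7, c9}.
In c3's history but not c6's: {c10, c11, c12, c13, c2, c3, c4, c8} — 8 commits.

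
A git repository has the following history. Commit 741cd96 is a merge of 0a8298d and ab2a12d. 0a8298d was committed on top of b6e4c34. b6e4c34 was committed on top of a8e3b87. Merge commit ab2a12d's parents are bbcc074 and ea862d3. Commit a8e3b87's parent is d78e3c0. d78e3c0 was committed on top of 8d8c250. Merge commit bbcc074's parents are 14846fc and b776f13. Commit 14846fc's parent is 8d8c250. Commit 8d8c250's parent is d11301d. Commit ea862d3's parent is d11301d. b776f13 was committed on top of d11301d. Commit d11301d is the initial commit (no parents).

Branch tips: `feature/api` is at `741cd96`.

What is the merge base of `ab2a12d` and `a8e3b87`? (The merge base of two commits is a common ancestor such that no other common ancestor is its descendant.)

Ancestors of ab2a12d: {14846fc, 8d8c250, ab2a12d, b776f13, bbcc074, d11301d, ea862d3}.
Ancestors of a8e3b87: {8d8c250, a8e3b87, d11301d, d78e3c0}.
Common ancestors: {8d8c250, d11301d}.
Among these, 8d8c250 is not an ancestor of any other common ancestor — it is the merge base.

8d8c250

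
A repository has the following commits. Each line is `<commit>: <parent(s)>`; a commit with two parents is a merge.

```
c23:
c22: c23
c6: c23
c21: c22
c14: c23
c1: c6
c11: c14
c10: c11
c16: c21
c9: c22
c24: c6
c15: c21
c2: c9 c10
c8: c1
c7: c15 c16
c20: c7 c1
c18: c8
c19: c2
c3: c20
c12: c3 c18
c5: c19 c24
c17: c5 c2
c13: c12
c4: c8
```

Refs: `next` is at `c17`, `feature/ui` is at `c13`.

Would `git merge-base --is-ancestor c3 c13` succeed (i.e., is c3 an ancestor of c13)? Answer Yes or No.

Ancestors of c13 (commits reachable by following parents): {c1, c12, c13, c15, c16, c18, c20, c21, c22, c23, c3, c6, c7, c8}.
c3 is in that set, so it is an ancestor of c13.

Yes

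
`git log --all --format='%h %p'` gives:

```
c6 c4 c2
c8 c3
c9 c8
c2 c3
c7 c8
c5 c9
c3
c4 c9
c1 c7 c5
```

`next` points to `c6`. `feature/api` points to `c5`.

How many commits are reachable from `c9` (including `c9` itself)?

3

Walking parent pointers from c9: reachable set = {c3, c8, c9}.
That is 3 commits.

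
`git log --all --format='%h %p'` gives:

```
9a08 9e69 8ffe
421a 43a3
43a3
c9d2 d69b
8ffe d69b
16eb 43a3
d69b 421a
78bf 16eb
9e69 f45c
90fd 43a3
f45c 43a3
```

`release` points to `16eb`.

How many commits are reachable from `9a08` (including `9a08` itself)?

7

Walking parent pointers from 9a08: reachable set = {421a, 43a3, 8ffe, 9a08, 9e69, d69b, f45c}.
That is 7 commits.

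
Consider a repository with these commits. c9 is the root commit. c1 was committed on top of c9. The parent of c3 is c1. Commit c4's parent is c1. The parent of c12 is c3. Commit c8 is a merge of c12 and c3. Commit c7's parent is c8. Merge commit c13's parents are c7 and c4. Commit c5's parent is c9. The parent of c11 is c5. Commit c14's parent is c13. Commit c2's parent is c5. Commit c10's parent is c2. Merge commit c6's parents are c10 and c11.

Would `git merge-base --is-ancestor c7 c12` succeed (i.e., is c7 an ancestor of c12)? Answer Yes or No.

No

Ancestors of c12: {c1, c12, c3, c9}.
c7 is not in that set, so it is not an ancestor of c12.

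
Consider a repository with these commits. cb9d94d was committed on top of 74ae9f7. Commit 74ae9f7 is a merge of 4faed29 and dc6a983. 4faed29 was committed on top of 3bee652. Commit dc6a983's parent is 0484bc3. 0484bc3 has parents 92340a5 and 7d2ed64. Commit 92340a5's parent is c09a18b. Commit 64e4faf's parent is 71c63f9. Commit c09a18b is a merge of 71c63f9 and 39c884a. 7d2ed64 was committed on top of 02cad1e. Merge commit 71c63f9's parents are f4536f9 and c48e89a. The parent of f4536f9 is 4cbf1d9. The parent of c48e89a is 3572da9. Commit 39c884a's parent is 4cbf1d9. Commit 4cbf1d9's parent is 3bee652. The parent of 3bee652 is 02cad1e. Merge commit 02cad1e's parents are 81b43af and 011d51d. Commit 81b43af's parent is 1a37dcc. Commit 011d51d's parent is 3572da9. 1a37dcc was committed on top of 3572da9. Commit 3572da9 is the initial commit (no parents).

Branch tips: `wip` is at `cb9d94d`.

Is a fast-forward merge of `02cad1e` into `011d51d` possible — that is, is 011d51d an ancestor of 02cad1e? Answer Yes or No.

Yes

A fast-forward from 011d51d to 02cad1e is possible iff 011d51d is an ancestor of 02cad1e.
Ancestors of 02cad1e: {011d51d, 02cad1e, 1a37dcc, 3572da9, 81b43af}.
011d51d is among them, so fast-forward is possible.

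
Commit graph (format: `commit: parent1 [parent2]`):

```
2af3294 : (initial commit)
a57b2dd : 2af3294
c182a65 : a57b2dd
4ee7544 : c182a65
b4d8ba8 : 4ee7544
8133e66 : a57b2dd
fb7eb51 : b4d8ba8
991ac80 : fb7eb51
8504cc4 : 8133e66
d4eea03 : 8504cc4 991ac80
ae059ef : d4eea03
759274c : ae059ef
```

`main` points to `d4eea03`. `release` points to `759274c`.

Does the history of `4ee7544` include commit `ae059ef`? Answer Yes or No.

Ancestors of 4ee7544: {2af3294, 4ee7544, a57b2dd, c182a65}.
ae059ef is not in that set, so it is not an ancestor of 4ee7544.

No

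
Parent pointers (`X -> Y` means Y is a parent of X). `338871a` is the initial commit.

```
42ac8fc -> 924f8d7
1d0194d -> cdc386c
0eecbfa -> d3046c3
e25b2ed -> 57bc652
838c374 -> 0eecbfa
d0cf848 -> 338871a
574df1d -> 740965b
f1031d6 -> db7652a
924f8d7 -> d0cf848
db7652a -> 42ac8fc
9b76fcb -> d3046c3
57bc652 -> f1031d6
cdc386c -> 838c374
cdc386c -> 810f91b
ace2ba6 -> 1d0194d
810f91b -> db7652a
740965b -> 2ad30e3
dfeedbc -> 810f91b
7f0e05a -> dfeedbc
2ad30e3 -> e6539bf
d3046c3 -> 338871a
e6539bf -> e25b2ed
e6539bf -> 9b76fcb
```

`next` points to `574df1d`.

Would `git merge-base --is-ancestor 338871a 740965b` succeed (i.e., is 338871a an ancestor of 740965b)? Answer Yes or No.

Ancestors of 740965b (commits reachable by following parents): {2ad30e3, 338871a, 42ac8fc, 57bc652, 740965b, 924f8d7, 9b76fcb, d0cf848, d3046c3, db7652a, e25b2ed, e6539bf, f1031d6}.
338871a is in that set, so it is an ancestor of 740965b.

Yes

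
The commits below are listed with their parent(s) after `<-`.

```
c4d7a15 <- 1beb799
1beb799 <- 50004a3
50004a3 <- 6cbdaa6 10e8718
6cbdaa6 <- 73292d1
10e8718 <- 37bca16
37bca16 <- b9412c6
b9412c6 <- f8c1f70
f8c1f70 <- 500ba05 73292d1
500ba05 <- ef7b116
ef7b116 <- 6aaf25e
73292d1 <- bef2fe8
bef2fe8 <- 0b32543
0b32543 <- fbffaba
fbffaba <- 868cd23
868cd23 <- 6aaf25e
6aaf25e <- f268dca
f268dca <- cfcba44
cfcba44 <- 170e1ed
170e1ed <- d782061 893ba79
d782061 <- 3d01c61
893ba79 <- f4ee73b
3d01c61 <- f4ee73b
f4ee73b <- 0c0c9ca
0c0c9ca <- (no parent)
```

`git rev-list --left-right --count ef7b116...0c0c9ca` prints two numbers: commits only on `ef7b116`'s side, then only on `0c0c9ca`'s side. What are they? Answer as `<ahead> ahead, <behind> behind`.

9 ahead, 0 behind

Reachable from ef7b116: {0c0c9ca, 170e1ed, 3d01c61, 6aaf25e, 893ba79, cfcba44, d782061, ef7b116, f268dca, f4ee73b}.
Reachable from 0c0c9ca: {0c0c9ca}.
Only in ef7b116's history (ahead): {170e1ed, 3d01c61, 6aaf25e, 893ba79, cfcba44, d782061, ef7b116, f268dca, f4ee73b} — 9.
Only in 0c0c9ca's history (behind): {} — 0.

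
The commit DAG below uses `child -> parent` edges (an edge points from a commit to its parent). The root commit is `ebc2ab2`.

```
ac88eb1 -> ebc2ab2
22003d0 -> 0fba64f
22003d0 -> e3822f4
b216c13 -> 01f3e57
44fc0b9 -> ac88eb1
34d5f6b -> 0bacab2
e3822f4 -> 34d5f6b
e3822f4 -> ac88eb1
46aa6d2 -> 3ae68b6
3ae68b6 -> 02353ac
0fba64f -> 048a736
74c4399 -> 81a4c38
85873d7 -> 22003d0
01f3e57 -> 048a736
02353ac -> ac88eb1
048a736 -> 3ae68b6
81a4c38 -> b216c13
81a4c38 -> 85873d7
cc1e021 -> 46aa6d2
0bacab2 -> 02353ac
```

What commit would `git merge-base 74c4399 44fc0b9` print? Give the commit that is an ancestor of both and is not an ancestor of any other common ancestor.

Ancestors of 74c4399: {01f3e57, 02353ac, 048a736, 0bacab2, 0fba64f, 22003d0, 34d5f6b, 3ae68b6, 74c4399, 81a4c38, 85873d7, ac88eb1, b216c13, e3822f4, ebc2ab2}.
Ancestors of 44fc0b9: {44fc0b9, ac88eb1, ebc2ab2}.
Common ancestors: {ac88eb1, ebc2ab2}.
Among these, ac88eb1 is not an ancestor of any other common ancestor — it is the merge base.

ac88eb1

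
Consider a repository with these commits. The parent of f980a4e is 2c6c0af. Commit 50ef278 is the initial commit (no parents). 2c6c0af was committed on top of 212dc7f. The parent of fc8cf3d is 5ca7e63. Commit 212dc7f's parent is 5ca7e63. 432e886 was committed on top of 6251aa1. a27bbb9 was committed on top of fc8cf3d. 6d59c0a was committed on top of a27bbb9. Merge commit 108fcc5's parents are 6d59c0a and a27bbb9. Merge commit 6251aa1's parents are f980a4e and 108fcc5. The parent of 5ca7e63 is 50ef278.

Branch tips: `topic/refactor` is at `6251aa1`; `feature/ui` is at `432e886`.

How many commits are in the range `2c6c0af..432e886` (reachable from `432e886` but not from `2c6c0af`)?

Reachable from 432e886: {108fcc5, 212dc7f, 2c6c0af, 432e886, 50ef278, 5ca7e63, 6251aa1, 6d59c0a, a27bbb9, f980a4e, fc8cf3d}.
Reachable from 2c6c0af: {212dc7f, 2c6c0af, 50ef278, 5ca7e63}.
In 432e886's history but not 2c6c0af's: {108fcc5, 432e886, 6251aa1, 6d59c0a, a27bbb9, f980a4e, fc8cf3d} — 7 commits.

7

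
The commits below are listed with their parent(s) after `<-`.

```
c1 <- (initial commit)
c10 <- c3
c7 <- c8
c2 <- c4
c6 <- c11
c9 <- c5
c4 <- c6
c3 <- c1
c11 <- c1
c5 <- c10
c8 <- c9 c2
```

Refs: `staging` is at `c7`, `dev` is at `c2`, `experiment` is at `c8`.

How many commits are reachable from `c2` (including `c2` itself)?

5

Walking parent pointers from c2: reachable set = {c1, c11, c2, c4, c6}.
That is 5 commits.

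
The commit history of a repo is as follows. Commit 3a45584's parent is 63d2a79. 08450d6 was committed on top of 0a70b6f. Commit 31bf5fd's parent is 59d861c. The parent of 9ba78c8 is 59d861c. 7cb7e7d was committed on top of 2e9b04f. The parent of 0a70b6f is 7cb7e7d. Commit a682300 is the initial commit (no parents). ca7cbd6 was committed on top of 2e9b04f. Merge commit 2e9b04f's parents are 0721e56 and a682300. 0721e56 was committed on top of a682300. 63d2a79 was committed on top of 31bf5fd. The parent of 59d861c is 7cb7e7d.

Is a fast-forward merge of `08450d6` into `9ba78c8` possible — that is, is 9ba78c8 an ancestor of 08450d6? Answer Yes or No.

A fast-forward from 9ba78c8 to 08450d6 is possible iff 9ba78c8 is an ancestor of 08450d6.
Ancestors of 08450d6: {0721e56, 08450d6, 0a70b6f, 2e9b04f, 7cb7e7d, a682300}.
9ba78c8 is not among them, so fast-forward is not possible.

No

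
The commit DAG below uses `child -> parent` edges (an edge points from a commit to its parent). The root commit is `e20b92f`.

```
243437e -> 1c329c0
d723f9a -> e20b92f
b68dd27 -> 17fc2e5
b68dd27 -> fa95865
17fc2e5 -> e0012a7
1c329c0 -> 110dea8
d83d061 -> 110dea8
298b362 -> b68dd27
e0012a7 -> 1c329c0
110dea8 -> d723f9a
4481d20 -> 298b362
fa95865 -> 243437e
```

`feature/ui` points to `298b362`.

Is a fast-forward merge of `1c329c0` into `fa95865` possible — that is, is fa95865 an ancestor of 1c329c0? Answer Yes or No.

No

A fast-forward from fa95865 to 1c329c0 is possible iff fa95865 is an ancestor of 1c329c0.
Ancestors of 1c329c0: {110dea8, 1c329c0, d723f9a, e20b92f}.
fa95865 is not among them, so fast-forward is not possible.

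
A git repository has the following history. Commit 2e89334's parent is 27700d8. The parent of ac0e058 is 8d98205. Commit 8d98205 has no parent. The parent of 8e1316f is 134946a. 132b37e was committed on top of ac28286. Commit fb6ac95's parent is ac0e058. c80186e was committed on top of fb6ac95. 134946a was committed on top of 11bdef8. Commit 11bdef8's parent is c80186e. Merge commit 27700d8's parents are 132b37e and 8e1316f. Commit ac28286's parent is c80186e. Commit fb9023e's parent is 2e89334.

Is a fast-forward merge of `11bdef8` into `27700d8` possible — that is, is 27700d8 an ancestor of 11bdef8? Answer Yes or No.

A fast-forward from 27700d8 to 11bdef8 is possible iff 27700d8 is an ancestor of 11bdef8.
Ancestors of 11bdef8: {11bdef8, 8d98205, ac0e058, c80186e, fb6ac95}.
27700d8 is not among them, so fast-forward is not possible.

No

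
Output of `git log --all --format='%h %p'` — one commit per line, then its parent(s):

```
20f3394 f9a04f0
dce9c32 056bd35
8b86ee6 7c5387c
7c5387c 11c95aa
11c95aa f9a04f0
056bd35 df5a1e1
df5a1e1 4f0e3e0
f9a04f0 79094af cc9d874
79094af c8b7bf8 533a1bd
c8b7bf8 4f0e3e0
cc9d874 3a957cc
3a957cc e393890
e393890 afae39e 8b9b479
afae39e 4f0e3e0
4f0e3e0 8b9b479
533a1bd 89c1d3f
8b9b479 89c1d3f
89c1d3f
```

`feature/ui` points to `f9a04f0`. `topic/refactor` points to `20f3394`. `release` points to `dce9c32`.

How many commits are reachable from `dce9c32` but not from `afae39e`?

Reachable from dce9c32: {056bd35, 4f0e3e0, 89c1d3f, 8b9b479, dce9c32, df5a1e1}.
Reachable from afae39e: {4f0e3e0, 89c1d3f, 8b9b479, afae39e}.
In dce9c32's history but not afae39e's: {056bd35, dce9c32, df5a1e1} — 3 commits.

3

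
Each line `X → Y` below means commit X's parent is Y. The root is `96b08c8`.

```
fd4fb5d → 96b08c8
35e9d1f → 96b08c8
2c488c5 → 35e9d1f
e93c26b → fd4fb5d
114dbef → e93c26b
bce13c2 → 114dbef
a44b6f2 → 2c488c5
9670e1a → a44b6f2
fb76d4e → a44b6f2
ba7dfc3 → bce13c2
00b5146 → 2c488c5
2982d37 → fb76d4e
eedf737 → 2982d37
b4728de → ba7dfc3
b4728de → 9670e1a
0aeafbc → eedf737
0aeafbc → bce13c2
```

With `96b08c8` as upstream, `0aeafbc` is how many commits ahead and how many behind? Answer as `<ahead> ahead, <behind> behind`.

Reachable from 0aeafbc: {0aeafbc, 114dbef, 2982d37, 2c488c5, 35e9d1f, 96b08c8, a44b6f2, bce13c2, e93c26b, eedf737, fb76d4e, fd4fb5d}.
Reachable from 96b08c8: {96b08c8}.
Only in 0aeafbc's history (ahead): {0aeafbc, 114dbef, 2982d37, 2c488c5, 35e9d1f, a44b6f2, bce13c2, e93c26b, eedf737, fb76d4e, fd4fb5d} — 11.
Only in 96b08c8's history (behind): {} — 0.

11 ahead, 0 behind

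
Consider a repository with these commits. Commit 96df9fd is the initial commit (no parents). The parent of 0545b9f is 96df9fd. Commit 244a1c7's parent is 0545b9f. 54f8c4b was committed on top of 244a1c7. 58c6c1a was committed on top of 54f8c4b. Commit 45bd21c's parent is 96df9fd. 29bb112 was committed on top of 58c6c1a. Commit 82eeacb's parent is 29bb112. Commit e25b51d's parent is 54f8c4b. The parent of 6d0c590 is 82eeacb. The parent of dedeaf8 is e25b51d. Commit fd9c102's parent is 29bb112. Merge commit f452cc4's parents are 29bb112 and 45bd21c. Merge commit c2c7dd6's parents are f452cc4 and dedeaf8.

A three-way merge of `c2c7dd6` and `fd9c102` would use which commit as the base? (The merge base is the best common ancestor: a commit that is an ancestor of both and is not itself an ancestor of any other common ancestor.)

29bb112

Ancestors of c2c7dd6: {0545b9f, 244a1c7, 29bb112, 45bd21c, 54f8c4b, 58c6c1a, 96df9fd, c2c7dd6, dedeaf8, e25b51d, f452cc4}.
Ancestors of fd9c102: {0545b9f, 244a1c7, 29bb112, 54f8c4b, 58c6c1a, 96df9fd, fd9c102}.
Common ancestors: {0545b9f, 244a1c7, 29bb112, 54f8c4b, 58c6c1a, 96df9fd}.
Among these, 29bb112 is not an ancestor of any other common ancestor — it is the merge base.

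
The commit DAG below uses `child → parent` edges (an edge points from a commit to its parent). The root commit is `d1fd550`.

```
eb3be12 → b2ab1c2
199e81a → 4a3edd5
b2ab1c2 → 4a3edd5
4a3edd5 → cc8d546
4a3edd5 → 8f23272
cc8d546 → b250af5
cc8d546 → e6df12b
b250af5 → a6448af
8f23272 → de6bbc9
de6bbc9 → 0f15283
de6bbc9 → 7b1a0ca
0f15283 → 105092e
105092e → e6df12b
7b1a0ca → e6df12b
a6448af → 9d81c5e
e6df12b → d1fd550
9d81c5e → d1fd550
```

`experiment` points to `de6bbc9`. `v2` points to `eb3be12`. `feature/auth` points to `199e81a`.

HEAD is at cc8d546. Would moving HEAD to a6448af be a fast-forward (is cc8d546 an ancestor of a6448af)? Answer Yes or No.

A fast-forward from cc8d546 to a6448af is possible iff cc8d546 is an ancestor of a6448af.
Ancestors of a6448af: {9d81c5e, a6448af, d1fd550}.
cc8d546 is not among them, so fast-forward is not possible.

No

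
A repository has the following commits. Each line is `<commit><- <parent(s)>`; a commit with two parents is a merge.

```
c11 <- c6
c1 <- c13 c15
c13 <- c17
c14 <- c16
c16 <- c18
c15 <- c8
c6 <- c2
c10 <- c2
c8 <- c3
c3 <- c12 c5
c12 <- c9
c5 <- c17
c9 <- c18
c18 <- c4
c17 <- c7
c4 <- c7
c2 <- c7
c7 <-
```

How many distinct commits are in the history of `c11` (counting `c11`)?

4

Walking parent pointers from c11: reachable set = {c11, c2, c6, c7}.
That is 4 commits.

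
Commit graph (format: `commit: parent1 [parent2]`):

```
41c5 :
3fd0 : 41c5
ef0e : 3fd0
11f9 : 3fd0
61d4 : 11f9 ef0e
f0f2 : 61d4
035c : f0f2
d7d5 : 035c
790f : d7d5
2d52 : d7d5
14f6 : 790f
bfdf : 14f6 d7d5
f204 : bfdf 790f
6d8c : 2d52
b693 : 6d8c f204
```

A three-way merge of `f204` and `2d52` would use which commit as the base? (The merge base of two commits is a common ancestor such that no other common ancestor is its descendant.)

Ancestors of f204: {035c, 11f9, 14f6, 3fd0, 41c5, 61d4, 790f, bfdf, d7d5, ef0e, f0f2, f204}.
Ancestors of 2d52: {035c, 11f9, 2d52, 3fd0, 41c5, 61d4, d7d5, ef0e, f0f2}.
Common ancestors: {035c, 11f9, 3fd0, 41c5, 61d4, d7d5, ef0e, f0f2}.
Among these, d7d5 is not an ancestor of any other common ancestor — it is the merge base.

d7d5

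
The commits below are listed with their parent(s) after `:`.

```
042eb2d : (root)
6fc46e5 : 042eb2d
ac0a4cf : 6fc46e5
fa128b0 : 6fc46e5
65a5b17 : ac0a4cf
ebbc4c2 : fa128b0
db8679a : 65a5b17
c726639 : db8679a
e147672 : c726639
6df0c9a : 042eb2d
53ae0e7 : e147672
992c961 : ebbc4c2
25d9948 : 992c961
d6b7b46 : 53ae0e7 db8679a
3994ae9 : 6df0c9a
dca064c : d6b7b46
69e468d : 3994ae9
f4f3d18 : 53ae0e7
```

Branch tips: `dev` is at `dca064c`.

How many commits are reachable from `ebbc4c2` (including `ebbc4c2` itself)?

4

Walking parent pointers from ebbc4c2: reachable set = {042eb2d, 6fc46e5, ebbc4c2, fa128b0}.
That is 4 commits.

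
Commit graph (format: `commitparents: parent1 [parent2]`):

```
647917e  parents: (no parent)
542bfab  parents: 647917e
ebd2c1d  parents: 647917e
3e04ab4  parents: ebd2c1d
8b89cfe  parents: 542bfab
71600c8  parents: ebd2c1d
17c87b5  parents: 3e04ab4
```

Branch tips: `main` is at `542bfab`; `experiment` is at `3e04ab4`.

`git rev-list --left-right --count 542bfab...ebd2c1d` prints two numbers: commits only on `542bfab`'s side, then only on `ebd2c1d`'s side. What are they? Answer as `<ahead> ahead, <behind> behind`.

1 ahead, 1 behind

Reachable from 542bfab: {542bfab, 647917e}.
Reachable from ebd2c1d: {647917e, ebd2c1d}.
Only in 542bfab's history (ahead): {542bfab} — 1.
Only in ebd2c1d's history (behind): {ebd2c1d} — 1.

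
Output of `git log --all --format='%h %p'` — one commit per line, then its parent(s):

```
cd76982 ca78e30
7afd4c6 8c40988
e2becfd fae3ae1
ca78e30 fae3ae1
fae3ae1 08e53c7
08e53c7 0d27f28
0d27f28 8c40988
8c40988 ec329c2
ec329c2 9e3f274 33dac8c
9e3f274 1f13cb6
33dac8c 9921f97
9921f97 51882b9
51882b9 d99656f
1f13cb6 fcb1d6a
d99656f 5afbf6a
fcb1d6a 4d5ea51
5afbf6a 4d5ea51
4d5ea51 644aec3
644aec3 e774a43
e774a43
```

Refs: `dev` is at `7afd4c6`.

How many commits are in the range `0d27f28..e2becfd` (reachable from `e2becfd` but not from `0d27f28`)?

3

Reachable from e2becfd: {08e53c7, 0d27f28, 1f13cb6, 33dac8c, 4d5ea51, 51882b9, 5afbf6a, 644aec3, 8c40988, 9921f97, 9e3f274, d99656f, e2becfd, e774a43, ec329c2, fae3ae1, fcb1d6a}.
Reachable from 0d27f28: {0d27f28, 1f13cb6, 33dac8c, 4d5ea51, 51882b9, 5afbf6a, 644aec3, 8c40988, 9921f97, 9e3f274, d99656f, e774a43, ec329c2, fcb1d6a}.
In e2becfd's history but not 0d27f28's: {08e53c7, e2becfd, fae3ae1} — 3 commits.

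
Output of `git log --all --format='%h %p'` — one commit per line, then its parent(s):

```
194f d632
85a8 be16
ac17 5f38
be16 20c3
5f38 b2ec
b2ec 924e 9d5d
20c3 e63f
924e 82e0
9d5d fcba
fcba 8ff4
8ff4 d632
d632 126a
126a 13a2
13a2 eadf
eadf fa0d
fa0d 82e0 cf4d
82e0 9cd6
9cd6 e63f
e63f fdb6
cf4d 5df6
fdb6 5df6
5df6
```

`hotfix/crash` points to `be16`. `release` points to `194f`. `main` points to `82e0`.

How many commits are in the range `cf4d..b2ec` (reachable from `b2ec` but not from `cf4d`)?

Reachable from b2ec: {126a, 13a2, 5df6, 82e0, 8ff4, 924e, 9cd6, 9d5d, b2ec, cf4d, d632, e63f, eadf, fa0d, fcba, fdb6}.
Reachable from cf4d: {5df6, cf4d}.
In b2ec's history but not cf4d's: {126a, 13a2, 82e0, 8ff4, 924e, 9cd6, 9d5d, b2ec, d632, e63f, eadf, fa0d, fcba, fdb6} — 14 commits.

14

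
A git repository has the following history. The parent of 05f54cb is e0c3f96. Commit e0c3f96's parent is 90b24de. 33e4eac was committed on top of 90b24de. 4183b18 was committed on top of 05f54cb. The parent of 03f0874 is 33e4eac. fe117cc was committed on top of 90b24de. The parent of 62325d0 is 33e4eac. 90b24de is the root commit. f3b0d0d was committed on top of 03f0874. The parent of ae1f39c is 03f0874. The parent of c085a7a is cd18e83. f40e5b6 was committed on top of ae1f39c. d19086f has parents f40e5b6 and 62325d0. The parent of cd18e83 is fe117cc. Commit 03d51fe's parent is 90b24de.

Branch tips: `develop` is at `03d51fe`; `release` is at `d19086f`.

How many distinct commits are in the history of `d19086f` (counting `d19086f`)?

Walking parent pointers from d19086f: reachable set = {03f0874, 33e4eac, 62325d0, 90b24de, ae1f39c, d19086f, f40e5b6}.
That is 7 commits.

7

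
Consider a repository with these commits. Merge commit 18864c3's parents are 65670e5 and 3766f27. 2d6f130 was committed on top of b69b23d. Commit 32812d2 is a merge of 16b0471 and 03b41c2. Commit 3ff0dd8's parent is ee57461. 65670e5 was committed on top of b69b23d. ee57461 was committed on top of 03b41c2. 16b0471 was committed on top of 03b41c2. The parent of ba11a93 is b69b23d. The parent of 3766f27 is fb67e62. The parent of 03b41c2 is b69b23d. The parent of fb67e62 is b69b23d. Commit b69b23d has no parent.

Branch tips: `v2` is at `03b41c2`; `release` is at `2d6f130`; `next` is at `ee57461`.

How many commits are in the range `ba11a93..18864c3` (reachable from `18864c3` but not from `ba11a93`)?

Reachable from 18864c3: {18864c3, 3766f27, 65670e5, b69b23d, fb67e62}.
Reachable from ba11a93: {b69b23d, ba11a93}.
In 18864c3's history but not ba11a93's: {18864c3, 3766f27, 65670e5, fb67e62} — 4 commits.

4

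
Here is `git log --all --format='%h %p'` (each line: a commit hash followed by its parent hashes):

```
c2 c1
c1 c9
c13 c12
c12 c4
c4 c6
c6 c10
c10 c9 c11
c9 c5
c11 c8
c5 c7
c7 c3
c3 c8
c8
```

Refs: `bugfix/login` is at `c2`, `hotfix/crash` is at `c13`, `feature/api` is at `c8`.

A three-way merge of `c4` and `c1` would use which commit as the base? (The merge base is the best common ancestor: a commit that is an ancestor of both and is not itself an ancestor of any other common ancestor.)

c9

Ancestors of c4: {c10, c11, c3, c4, c5, c6, c7, c8, c9}.
Ancestors of c1: {c1, c3, c5, c7, c8, c9}.
Common ancestors: {c3, c5, c7, c8, c9}.
Among these, c9 is not an ancestor of any other common ancestor — it is the merge base.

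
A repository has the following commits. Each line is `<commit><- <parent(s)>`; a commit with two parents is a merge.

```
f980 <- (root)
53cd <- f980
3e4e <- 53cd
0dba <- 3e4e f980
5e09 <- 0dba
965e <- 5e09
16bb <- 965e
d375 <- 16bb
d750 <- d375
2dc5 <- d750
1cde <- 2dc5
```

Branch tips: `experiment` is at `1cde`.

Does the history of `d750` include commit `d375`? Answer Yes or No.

Ancestors of d750 (commits reachable by following parents): {0dba, 16bb, 3e4e, 53cd, 5e09, 965e, d375, d750, f980}.
d375 is in that set, so it is an ancestor of d750.

Yes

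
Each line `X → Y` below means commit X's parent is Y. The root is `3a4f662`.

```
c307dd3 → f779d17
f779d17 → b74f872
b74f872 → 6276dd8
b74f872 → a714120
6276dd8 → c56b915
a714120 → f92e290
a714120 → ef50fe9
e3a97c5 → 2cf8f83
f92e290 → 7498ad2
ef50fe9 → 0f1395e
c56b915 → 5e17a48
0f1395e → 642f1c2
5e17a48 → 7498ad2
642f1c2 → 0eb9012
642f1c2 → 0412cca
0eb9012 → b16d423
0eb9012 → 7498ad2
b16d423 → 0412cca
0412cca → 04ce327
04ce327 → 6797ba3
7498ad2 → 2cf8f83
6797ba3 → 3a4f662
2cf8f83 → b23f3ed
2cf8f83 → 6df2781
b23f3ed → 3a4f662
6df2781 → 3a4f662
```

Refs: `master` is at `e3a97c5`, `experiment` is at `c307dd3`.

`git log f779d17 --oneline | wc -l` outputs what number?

Walking parent pointers from f779d17: reachable set = {0412cca, 04ce327, 0eb9012, 0f1395e, 2cf8f83, 3a4f662, 5e17a48, 6276dd8, 642f1c2, 6797ba3, 6df2781, 7498ad2, a714120, b16d423, b23f3ed, b74f872, c56b915, ef50fe9, f779d17, f92e290}.
That is 20 commits.

20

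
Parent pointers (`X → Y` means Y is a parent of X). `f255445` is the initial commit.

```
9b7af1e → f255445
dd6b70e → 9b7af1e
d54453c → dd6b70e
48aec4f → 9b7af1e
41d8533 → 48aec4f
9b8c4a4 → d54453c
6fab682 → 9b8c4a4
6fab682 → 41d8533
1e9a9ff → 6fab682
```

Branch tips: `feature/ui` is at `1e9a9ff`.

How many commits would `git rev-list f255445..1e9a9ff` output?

Reachable from 1e9a9ff: {1e9a9ff, 41d8533, 48aec4f, 6fab682, 9b7af1e, 9b8c4a4, d54453c, dd6b70e, f255445}.
Reachable from f255445: {f255445}.
In 1e9a9ff's history but not f255445's: {1e9a9ff, 41d8533, 48aec4f, 6fab682, 9b7af1e, 9b8c4a4, d54453c, dd6b70e} — 8 commits.

8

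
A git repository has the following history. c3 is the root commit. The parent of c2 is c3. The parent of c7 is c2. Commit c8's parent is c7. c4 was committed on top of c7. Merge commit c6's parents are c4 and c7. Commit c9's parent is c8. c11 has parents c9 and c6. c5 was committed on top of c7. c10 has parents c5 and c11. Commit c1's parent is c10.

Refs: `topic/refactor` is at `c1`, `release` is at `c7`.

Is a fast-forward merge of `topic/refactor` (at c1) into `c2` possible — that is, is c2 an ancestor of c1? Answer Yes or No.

Yes

A fast-forward from c2 to c1 is possible iff c2 is an ancestor of c1.
Ancestors of c1: {c1, c10, c11, c2, c3, c4, c5, c6, c7, c8, c9}.
c2 is among them, so fast-forward is possible.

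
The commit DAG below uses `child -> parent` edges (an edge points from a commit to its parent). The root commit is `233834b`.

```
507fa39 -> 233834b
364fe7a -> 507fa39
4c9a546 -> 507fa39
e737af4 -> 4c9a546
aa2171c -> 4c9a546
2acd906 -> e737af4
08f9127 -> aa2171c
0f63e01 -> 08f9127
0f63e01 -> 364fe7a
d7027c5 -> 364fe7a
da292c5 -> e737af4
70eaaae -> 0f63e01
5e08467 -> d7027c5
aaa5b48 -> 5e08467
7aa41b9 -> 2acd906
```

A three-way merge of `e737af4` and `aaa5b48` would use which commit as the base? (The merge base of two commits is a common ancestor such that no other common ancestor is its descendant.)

Ancestors of e737af4: {233834b, 4c9a546, 507fa39, e737af4}.
Ancestors of aaa5b48: {233834b, 364fe7a, 507fa39, 5e08467, aaa5b48, d7027c5}.
Common ancestors: {233834b, 507fa39}.
Among these, 507fa39 is not an ancestor of any other common ancestor — it is the merge base.

507fa39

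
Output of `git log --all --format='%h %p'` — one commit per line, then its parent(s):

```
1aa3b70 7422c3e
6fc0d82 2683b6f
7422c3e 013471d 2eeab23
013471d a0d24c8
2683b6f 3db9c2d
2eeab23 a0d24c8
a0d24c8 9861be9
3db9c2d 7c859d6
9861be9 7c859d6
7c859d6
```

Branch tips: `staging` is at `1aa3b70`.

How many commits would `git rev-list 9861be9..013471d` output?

2

Reachable from 013471d: {013471d, 7c859d6, 9861be9, a0d24c8}.
Reachable from 9861be9: {7c859d6, 9861be9}.
In 013471d's history but not 9861be9's: {013471d, a0d24c8} — 2 commits.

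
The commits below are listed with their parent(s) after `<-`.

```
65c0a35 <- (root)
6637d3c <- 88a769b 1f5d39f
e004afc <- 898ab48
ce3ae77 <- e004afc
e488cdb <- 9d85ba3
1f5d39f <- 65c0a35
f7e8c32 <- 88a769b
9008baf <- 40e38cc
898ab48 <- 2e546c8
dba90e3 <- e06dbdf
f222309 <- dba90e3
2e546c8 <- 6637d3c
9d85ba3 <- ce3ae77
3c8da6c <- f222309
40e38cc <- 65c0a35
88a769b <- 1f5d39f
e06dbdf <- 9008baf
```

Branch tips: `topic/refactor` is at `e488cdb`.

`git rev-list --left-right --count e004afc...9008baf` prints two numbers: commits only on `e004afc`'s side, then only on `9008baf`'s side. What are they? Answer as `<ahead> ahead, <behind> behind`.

Reachable from e004afc: {1f5d39f, 2e546c8, 65c0a35, 6637d3c, 88a769b, 898ab48, e004afc}.
Reachable from 9008baf: {40e38cc, 65c0a35, 9008baf}.
Only in e004afc's history (ahead): {1f5d39f, 2e546c8, 6637d3c, 88a769b, 898ab48, e004afc} — 6.
Only in 9008baf's history (behind): {40e38cc, 9008baf} — 2.

6 ahead, 2 behind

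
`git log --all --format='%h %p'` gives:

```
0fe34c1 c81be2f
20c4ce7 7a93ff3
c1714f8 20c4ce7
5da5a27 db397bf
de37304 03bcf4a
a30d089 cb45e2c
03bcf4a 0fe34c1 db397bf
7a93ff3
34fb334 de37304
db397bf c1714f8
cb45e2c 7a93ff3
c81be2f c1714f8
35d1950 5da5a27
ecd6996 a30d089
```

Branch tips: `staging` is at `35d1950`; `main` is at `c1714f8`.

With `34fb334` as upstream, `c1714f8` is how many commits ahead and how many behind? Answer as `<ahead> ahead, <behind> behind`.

Reachable from c1714f8: {20c4ce7, 7a93ff3, c1714f8}.
Reachable from 34fb334: {03bcf4a, 0fe34c1, 20c4ce7, 34fb334, 7a93ff3, c1714f8, c81be2f, db397bf, de37304}.
Only in c1714f8's history (ahead): {} — 0.
Only in 34fb334's history (behind): {03bcf4a, 0fe34c1, 34fb334, c81be2f, db397bf, de37304} — 6.

0 ahead, 6 behind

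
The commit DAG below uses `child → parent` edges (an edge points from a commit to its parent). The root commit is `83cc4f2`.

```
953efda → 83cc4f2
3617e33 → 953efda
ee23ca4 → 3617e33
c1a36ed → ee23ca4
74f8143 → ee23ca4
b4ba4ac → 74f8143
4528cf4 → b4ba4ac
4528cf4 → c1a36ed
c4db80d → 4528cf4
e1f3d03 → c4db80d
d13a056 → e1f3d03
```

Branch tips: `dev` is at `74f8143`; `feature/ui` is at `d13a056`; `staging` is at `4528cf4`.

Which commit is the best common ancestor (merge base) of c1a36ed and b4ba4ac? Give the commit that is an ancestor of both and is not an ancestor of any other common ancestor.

ee23ca4

Ancestors of c1a36ed: {3617e33, 83cc4f2, 953efda, c1a36ed, ee23ca4}.
Ancestors of b4ba4ac: {3617e33, 74f8143, 83cc4f2, 953efda, b4ba4ac, ee23ca4}.
Common ancestors: {3617e33, 83cc4f2, 953efda, ee23ca4}.
Among these, ee23ca4 is not an ancestor of any other common ancestor — it is the merge base.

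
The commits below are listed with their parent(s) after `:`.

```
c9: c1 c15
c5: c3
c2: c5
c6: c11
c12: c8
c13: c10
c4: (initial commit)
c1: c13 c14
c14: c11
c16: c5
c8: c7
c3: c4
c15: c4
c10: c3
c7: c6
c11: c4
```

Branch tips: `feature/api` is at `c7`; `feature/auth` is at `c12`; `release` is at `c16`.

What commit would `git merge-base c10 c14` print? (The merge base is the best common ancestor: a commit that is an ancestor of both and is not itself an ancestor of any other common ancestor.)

Ancestors of c10: {c10, c3, c4}.
Ancestors of c14: {c11, c14, c4}.
Common ancestors: {c4}.
The only common ancestor is c4, so it is the merge base.

c4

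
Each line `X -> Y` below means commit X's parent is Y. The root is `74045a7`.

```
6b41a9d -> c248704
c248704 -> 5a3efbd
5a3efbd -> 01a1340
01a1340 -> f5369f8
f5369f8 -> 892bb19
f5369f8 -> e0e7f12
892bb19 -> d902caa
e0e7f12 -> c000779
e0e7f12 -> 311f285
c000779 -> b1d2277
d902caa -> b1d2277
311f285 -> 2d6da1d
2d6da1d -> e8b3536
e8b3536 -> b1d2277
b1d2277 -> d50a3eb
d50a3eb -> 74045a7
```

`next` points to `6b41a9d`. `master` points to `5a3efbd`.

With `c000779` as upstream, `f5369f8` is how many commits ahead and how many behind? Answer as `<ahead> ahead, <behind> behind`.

Reachable from f5369f8: {2d6da1d, 311f285, 74045a7, 892bb19, b1d2277, c000779, d50a3eb, d902caa, e0e7f12, e8b3536, f5369f8}.
Reachable from c000779: {74045a7, b1d2277, c000779, d50a3eb}.
Only in f5369f8's history (ahead): {2d6da1d, 311f285, 892bb19, d902caa, e0e7f12, e8b3536, f5369f8} — 7.
Only in c000779's history (behind): {} — 0.

7 ahead, 0 behind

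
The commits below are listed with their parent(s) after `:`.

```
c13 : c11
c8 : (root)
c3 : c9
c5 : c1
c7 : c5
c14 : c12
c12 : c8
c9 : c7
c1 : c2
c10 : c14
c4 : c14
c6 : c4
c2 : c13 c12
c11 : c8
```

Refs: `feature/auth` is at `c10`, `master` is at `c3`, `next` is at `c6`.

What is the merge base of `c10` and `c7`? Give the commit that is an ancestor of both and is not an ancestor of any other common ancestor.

Ancestors of c10: {c10, c12, c14, c8}.
Ancestors of c7: {c1, c11, c12, c13, c2, c5, c7, c8}.
Common ancestors: {c12, c8}.
Among these, c12 is not an ancestor of any other common ancestor — it is the merge base.

c12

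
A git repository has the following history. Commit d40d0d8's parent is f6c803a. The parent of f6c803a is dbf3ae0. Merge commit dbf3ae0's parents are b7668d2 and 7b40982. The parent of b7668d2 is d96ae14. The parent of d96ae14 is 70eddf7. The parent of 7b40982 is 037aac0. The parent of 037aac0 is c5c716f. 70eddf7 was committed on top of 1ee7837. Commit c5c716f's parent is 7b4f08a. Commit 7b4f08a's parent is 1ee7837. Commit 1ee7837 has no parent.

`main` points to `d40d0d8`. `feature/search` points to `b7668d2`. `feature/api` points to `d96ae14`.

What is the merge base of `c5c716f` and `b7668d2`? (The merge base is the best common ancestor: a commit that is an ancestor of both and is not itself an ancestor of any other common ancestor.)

Ancestors of c5c716f: {1ee7837, 7b4f08a, c5c716f}.
Ancestors of b7668d2: {1ee7837, 70eddf7, b7668d2, d96ae14}.
Common ancestors: {1ee7837}.
The only common ancestor is 1ee7837, so it is the merge base.

1ee7837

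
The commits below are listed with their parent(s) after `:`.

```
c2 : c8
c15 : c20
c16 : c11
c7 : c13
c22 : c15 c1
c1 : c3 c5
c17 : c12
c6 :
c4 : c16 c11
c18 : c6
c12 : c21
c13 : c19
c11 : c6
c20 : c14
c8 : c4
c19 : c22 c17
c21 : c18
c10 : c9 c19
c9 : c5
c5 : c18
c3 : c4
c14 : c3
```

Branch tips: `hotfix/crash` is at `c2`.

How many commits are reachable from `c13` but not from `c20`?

Reachable from c13: {c1, c11, c12, c13, c14, c15, c16, c17, c18, c19, c20, c21, c22, c3, c4, c5, c6}.
Reachable from c20: {c11, c14, c16, c20, c3, c4, c6}.
In c13's history but not c20's: {c1, c12, c13, c15, c17, c18, c19, c21, c22, c5} — 10 commits.

10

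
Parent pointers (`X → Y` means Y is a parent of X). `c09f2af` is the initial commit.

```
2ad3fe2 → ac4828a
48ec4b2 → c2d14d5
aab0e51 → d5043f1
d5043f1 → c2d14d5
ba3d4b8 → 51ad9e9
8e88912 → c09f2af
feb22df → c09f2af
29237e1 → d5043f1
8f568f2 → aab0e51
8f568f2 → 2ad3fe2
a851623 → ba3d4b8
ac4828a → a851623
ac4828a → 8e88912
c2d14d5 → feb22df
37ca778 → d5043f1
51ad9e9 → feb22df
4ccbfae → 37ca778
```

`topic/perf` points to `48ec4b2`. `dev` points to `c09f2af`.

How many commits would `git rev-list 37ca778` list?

5

Walking parent pointers from 37ca778: reachable set = {37ca778, c09f2af, c2d14d5, d5043f1, feb22df}.
That is 5 commits.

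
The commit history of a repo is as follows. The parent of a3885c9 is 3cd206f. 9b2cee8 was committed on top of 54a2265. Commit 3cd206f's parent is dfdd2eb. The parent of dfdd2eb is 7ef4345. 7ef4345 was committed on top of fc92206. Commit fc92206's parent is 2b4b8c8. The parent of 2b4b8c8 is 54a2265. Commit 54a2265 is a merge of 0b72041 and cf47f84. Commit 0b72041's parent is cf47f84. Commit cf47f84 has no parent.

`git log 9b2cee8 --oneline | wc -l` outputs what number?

Walking parent pointers from 9b2cee8: reachable set = {0b72041, 54a2265, 9b2cee8, cf47f84}.
That is 4 commits.

4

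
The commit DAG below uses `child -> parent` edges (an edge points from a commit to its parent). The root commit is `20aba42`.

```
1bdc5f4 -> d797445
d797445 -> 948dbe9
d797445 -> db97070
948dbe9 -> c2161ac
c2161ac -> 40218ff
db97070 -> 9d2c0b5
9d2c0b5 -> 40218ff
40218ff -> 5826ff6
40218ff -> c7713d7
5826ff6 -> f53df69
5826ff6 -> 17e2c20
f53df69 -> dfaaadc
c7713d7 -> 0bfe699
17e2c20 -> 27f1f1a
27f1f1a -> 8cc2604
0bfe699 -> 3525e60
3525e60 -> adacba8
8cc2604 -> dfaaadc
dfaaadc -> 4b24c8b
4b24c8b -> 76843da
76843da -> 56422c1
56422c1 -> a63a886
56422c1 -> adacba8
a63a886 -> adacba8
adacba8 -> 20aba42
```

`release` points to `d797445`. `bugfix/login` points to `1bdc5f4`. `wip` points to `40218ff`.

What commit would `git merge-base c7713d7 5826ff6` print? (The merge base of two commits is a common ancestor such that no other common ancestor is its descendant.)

Ancestors of c7713d7: {0bfe699, 20aba42, 3525e60, adacba8, c7713d7}.
Ancestors of 5826ff6: {17e2c20, 20aba42, 27f1f1a, 4b24c8b, 56422c1, 5826ff6, 76843da, 8cc2604, a63a886, adacba8, dfaaadc, f53df69}.
Common ancestors: {20aba42, adacba8}.
Among these, adacba8 is not an ancestor of any other common ancestor — it is the merge base.

adacba8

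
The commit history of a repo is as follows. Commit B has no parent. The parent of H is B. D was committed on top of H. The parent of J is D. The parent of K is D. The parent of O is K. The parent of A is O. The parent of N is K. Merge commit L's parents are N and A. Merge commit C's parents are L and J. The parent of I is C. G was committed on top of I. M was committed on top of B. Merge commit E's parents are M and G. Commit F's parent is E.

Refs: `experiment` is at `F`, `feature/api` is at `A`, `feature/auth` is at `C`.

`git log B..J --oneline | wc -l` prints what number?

Reachable from J: {B, D, H, J}.
Reachable from B: {B}.
In J's history but not B's: {D, H, J} — 3 commits.

3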